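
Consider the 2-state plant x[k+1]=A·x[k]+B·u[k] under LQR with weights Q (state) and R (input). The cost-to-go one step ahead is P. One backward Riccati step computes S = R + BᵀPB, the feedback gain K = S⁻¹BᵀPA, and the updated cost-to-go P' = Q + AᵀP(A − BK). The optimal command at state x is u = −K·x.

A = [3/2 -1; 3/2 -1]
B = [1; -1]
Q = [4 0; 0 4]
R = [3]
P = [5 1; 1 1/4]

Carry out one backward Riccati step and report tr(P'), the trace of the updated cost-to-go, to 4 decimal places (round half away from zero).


BᵀP = [4.0000 0.7500]
S = R + BᵀPB = [3] + [3.2500] = [6.2500]
BᵀPA = [7.1250 -4.7500]
K = S⁻¹·BᵀPA = [1.1400 -0.7600]
A−BK = [0.3600 -0.2400; 2.6400 -1.7600]
AᵀP(A−BK) = [8.1900 -5.4600; -5.4600 3.6400]
P' = Q + AᵀP(A−BK) = [12.1900 -5.4600; -5.4600 7.6400]
tr(P') = 19.8300

19.8300


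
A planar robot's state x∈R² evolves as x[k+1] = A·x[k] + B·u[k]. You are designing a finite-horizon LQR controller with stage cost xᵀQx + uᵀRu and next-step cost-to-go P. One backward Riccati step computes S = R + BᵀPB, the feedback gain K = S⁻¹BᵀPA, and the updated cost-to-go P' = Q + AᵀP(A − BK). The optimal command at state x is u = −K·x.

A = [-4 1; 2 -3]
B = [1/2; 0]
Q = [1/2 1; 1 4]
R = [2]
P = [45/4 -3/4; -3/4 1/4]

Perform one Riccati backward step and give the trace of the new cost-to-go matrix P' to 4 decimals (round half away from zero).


BᵀP = [5.6250 -0.3750]
S = R + BᵀPB = [2] + [2.8125] = [4.8125]
BᵀPA = [-23.2500 6.7500]
K = S⁻¹·BᵀPA = [-4.8312 1.4026]
A−BK = [-1.5844 0.2987; 2.0000 -3.0000]
AᵀP(A−BK) = [80.6753 -24.3896; -24.3896 8.5325]
P' = Q + AᵀP(A−BK) = [81.1753 -23.3896; -23.3896 12.5325]
tr(P') = 93.7078

93.7078


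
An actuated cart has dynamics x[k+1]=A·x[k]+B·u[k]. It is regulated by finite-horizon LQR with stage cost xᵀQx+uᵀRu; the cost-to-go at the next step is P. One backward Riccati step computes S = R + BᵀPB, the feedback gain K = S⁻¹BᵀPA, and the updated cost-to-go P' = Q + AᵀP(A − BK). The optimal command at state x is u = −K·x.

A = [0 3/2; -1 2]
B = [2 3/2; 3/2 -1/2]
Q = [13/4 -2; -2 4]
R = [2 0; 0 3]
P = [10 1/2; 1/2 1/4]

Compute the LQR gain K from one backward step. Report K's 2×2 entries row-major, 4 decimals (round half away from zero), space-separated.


-0.0740 0.6323 0.0655 0.1664

BᵀP = [20.7500 1.3750; 14.7500 0.6250]
S = R + BᵀPB = [2 0; 0 3] + [43.5625 30.4375; 30.4375 21.8125] = [45.5625 30.4375; 30.4375 24.8125]
BᵀPA = [-1.3750 33.8750; -0.6250 23.3750]
K = S⁻¹·BᵀPA = [-0.0740 0.6323; 0.0655 0.1664]
A−BK = [0.0496 -0.0142; -0.8563 1.1347]
AᵀP(A−BK) = [0.1893 -0.2765; -0.2765 1.1905]
P' = Q + AᵀP(A−BK) = [3.4393 -2.2765; -2.2765 5.1905]
tr(P') = 8.6298


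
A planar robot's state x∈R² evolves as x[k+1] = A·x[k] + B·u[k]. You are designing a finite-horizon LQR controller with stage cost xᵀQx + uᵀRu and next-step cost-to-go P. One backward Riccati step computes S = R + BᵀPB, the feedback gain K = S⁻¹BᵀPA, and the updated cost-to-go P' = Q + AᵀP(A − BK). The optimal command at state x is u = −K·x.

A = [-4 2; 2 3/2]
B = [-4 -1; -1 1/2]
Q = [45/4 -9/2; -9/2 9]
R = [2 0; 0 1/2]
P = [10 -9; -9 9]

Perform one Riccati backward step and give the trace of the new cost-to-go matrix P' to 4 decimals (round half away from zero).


27.0636

BᵀP = [-31.0000 27.0000; -14.5000 13.5000]
S = R + BᵀPB = [2 0; 0 1/2] + [97.0000 44.5000; 44.5000 21.2500] = [99.0000 44.5000; 44.5000 21.7500]
BᵀPA = [178.0000 -21.5000; 85.0000 -8.7500]
K = S⁻¹·BᵀPA = [0.5145 -0.4523; 2.8555 0.5231]
A−BK = [0.9133 0.7139; 1.0867 0.7861]
AᵀP(A−BK) = [5.7110 1.0462; 1.0462 1.1026]
P' = Q + AᵀP(A−BK) = [16.9610 -3.4538; -3.4538 10.1026]
tr(P') = 27.0636


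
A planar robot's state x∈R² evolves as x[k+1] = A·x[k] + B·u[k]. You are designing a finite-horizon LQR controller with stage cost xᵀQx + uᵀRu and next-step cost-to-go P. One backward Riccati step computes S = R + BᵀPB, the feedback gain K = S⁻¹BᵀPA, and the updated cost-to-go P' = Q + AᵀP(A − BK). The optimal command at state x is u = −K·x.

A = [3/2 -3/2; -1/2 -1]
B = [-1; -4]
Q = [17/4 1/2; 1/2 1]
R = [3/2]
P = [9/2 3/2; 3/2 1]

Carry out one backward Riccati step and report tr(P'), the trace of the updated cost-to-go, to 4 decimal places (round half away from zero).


10.7482

BᵀP = [-10.5000 -5.5000]
S = R + BᵀPB = [3/2] + [32.5000] = [34.0000]
BᵀPA = [-13.0000 21.2500]
K = S⁻¹·BᵀPA = [-0.3824 0.6250]
A−BK = [1.1176 -0.8750; -2.0294 1.5000]
AᵀP(A−BK) = [3.1544 -2.6250; -2.6250 2.3438]
P' = Q + AᵀP(A−BK) = [7.4044 -2.1250; -2.1250 3.3438]
tr(P') = 10.7482


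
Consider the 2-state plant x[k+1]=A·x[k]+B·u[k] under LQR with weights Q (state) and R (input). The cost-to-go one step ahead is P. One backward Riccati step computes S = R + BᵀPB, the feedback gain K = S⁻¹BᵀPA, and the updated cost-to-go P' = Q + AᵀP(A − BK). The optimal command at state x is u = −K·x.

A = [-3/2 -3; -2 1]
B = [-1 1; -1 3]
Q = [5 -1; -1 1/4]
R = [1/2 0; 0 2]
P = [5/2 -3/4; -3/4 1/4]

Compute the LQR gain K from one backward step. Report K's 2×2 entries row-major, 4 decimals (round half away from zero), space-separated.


BᵀP = [-1.7500 0.5000; 0.2500 0.0000]
S = R + BᵀPB = [1/2 0; 0 2] + [1.2500 -0.2500; -0.2500 0.2500] = [1.7500 -0.2500; -0.2500 2.2500]
BᵀPA = [1.6250 5.7500; -0.3750 -0.7500]
K = S⁻¹·BᵀPA = [0.9194 3.2903; -0.0645 0.0323]
A−BK = [-0.5161 0.2581; -0.8871 4.1935]
AᵀP(A−BK) = [0.6069 2.0403; 2.0403 8.3548]
P' = Q + AᵀP(A−BK) = [5.6069 1.0403; 1.0403 8.6048]
tr(P') = 14.2117

0.9194 3.2903 -0.0645 0.0323


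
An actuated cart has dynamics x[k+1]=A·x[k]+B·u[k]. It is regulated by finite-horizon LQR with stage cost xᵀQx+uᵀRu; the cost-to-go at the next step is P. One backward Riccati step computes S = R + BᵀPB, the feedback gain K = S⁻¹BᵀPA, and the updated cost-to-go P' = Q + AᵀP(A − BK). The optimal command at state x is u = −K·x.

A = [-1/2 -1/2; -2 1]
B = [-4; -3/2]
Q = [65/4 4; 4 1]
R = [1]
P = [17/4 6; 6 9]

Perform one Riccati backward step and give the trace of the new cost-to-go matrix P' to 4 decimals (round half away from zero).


18.6277

BᵀP = [-26.0000 -37.5000]
S = R + BᵀPB = [1] + [160.2500] = [161.2500]
BᵀPA = [88.0000 -24.5000]
K = S⁻¹·BᵀPA = [0.5457 -0.1519]
A−BK = [1.6829 -1.1078; -1.1814 0.7721]
AᵀP(A−BK) = [1.0377 -0.5670; -0.5670 0.3400]
P' = Q + AᵀP(A−BK) = [17.2877 3.4330; 3.4330 1.3400]
tr(P') = 18.6277


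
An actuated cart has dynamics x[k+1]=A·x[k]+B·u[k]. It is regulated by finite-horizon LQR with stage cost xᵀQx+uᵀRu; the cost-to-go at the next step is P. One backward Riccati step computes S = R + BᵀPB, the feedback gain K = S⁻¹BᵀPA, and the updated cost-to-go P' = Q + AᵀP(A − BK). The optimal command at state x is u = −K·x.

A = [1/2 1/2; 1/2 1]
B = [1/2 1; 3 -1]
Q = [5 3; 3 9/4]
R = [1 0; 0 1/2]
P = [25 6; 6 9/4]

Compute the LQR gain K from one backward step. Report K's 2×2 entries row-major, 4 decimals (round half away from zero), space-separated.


0.2829 0.4153 0.3495 0.2941

BᵀP = [30.5000 9.7500; 19.0000 3.7500]
S = R + BᵀPB = [1 0; 0 1/2] + [44.5000 20.7500; 20.7500 15.2500] = [45.5000 20.7500; 20.7500 15.7500]
BᵀPA = [20.1250 25.0000; 11.3750 13.2500]
K = S⁻¹·BᵀPA = [0.2829 0.4153; 0.3495 0.2941]
A−BK = [0.0091 -0.0017; 0.0007 0.0481]
AᵀP(A−BK) = [0.1432 0.1712; 0.1712 0.2200]
P' = Q + AᵀP(A−BK) = [5.1432 3.1712; 3.1712 2.4700]
tr(P') = 7.6133


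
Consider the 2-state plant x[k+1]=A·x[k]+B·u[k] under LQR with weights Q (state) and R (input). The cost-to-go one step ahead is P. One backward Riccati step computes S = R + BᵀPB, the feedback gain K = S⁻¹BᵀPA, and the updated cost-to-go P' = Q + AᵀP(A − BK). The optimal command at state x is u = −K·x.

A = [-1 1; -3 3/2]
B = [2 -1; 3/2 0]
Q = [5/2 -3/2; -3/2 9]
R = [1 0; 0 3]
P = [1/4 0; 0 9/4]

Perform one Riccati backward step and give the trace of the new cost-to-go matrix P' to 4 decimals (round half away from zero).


BᵀP = [0.5000 3.3750; -0.2500 0.0000]
S = R + BᵀPB = [1 0; 0 3] + [6.0625 -0.5000; -0.5000 0.2500] = [7.0625 -0.5000; -0.5000 3.2500]
BᵀPA = [-10.6250 5.5625; 0.2500 -0.2500]
K = S⁻¹·BᵀPA = [-1.5155 0.7908; -0.1562 0.0447]
A−BK = [1.8747 -0.5368; -0.7268 0.3138]
AᵀP(A−BK) = [4.4370 -1.9842; -1.9842 0.9250]
P' = Q + AᵀP(A−BK) = [6.9370 -3.4842; -3.4842 9.9250]
tr(P') = 16.8620

16.8620


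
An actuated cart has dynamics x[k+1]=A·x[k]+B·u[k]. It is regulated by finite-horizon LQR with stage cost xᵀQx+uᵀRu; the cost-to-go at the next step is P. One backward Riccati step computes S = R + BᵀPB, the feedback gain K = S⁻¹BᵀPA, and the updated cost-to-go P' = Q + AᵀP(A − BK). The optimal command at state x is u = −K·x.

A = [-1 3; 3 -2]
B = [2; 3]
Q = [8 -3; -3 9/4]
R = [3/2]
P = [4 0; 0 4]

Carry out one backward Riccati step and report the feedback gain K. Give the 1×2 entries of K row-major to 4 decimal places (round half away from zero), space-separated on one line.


BᵀP = [8.0000 12.0000]
S = R + BᵀPB = [3/2] + [52.0000] = [53.5000]
BᵀPA = [28.0000 0.0000]
K = S⁻¹·BᵀPA = [0.5234 0.0000]
A−BK = [-2.0467 3.0000; 1.4299 -2.0000]
AᵀP(A−BK) = [25.3458 -36.0000; -36.0000 52.0000]
P' = Q + AᵀP(A−BK) = [33.3458 -39.0000; -39.0000 54.2500]
tr(P') = 87.5958

0.5234 0.0000


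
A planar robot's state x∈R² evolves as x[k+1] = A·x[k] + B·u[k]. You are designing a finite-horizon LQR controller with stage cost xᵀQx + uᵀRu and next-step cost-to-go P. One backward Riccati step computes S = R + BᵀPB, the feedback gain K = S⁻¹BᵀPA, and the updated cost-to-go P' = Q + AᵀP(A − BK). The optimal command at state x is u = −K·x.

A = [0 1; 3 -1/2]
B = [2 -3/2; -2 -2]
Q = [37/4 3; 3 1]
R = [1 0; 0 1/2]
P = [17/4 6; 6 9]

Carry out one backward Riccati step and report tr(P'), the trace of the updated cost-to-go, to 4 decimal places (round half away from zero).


10.9941

BᵀP = [-3.5000 -6.0000; -18.3750 -27.0000]
S = R + BᵀPB = [1 0; 0 1/2] + [5.0000 17.2500; 17.2500 81.5625] = [6.0000 17.2500; 17.2500 82.0625]
BᵀPA = [-18.0000 -0.5000; -81.0000 -4.8750]
K = S⁻¹·BᵀPA = [-0.4100 0.2210; -0.9009 -0.1059]
A−BK = [-0.5313 0.3991; 0.3782 -0.2697]
AᵀP(A−BK) = [0.6497 -0.0967; -0.0967 0.0944]
P' = Q + AᵀP(A−BK) = [9.8997 2.9033; 2.9033 1.0944]
tr(P') = 10.9941


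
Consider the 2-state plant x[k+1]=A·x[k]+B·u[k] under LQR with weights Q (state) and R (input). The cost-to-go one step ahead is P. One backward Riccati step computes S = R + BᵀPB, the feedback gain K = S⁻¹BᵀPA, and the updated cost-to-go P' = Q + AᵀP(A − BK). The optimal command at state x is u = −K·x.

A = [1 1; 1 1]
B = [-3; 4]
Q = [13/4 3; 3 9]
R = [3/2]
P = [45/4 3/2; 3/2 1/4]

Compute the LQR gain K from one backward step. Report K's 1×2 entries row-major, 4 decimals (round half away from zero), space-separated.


-0.4417 -0.4417

BᵀP = [-27.7500 -3.5000]
S = R + BᵀPB = [3/2] + [69.2500] = [70.7500]
BᵀPA = [-31.2500 -31.2500]
K = S⁻¹·BᵀPA = [-0.4417 -0.4417]
A−BK = [-0.3251 -0.3251; 2.7668 2.7668]
AᵀP(A−BK) = [0.6970 0.6970; 0.6970 0.6970]
P' = Q + AᵀP(A−BK) = [3.9470 3.6970; 3.6970 9.6970]
tr(P') = 13.6440


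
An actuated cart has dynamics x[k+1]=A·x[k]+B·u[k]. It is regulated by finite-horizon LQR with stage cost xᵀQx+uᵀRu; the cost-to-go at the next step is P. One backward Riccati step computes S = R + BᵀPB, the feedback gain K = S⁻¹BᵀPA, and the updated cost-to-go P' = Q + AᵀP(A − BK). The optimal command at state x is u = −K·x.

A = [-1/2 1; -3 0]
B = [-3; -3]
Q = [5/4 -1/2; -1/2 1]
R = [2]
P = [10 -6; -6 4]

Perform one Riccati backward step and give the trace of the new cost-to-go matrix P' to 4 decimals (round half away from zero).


18.3500

BᵀP = [-12.0000 6.0000]
S = R + BᵀPB = [2] + [18.0000] = [20.0000]
BᵀPA = [-12.0000 -12.0000]
K = S⁻¹·BᵀPA = [-0.6000 -0.6000]
A−BK = [-2.3000 -0.8000; -4.8000 -1.8000]
AᵀP(A−BK) = [13.3000 5.8000; 5.8000 2.8000]
P' = Q + AᵀP(A−BK) = [14.5500 5.3000; 5.3000 3.8000]
tr(P') = 18.3500


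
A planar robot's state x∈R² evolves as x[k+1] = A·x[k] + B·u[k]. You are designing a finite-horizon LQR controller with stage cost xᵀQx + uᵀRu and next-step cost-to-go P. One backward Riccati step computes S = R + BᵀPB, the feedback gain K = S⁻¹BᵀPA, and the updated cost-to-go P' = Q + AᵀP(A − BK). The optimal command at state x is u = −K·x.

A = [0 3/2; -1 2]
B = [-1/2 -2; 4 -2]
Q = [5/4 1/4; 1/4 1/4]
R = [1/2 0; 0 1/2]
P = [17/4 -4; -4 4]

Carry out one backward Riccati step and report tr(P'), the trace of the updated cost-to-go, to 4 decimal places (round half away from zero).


BᵀP = [-18.1250 18.0000; -0.5000 0.0000]
S = R + BᵀPB = [1/2 0; 0 1/2] + [81.0625 0.2500; 0.2500 1.0000] = [81.5625 0.2500; 0.2500 1.5000]
BᵀPA = [-18.0000 8.8125; 0.0000 -0.7500]
K = S⁻¹·BᵀPA = [-0.2208 0.1096; 0.0368 -0.5183]
A−BK = [-0.0368 0.5183; -0.0432 0.5249]
AᵀP(A−BK) = [0.0256 -0.0266; -0.0266 0.2076]
P' = Q + AᵀP(A−BK) = [1.2756 0.2234; 0.2234 0.4576]
tr(P') = 1.7332

1.7332


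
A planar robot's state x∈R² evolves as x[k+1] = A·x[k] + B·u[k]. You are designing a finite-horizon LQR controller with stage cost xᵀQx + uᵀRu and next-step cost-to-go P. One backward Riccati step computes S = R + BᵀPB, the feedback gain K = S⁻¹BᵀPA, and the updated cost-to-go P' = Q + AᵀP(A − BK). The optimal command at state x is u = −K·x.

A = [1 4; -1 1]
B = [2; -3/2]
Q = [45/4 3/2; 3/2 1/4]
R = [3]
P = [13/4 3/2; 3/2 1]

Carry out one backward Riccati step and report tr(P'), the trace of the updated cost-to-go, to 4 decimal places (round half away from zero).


BᵀP = [4.2500 1.5000]
S = R + BᵀPB = [3] + [6.2500] = [9.2500]
BᵀPA = [2.7500 18.5000]
K = S⁻¹·BᵀPA = [0.2973 2.0000]
A−BK = [0.4054 0.0000; -0.5541 4.0000]
AᵀP(A−BK) = [0.4324 2.0000; 2.0000 28.0000]
P' = Q + AᵀP(A−BK) = [11.6824 3.5000; 3.5000 28.2500]
tr(P') = 39.9324

39.9324


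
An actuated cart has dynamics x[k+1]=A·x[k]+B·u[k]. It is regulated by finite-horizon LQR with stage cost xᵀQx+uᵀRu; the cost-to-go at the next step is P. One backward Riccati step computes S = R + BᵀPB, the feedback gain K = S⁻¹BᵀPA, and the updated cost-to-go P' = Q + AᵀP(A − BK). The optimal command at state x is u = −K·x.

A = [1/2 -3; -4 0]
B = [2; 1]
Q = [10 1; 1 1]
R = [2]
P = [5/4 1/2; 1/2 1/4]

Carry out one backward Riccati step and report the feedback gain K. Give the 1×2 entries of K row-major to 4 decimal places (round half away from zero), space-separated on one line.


BᵀP = [3.0000 1.2500]
S = R + BᵀPB = [2] + [7.2500] = [9.2500]
BᵀPA = [-3.5000 -9.0000]
K = S⁻¹·BᵀPA = [-0.3784 -0.9730]
A−BK = [1.2568 -1.0541; -3.6216 0.9730]
AᵀP(A−BK) = [0.9882 0.7196; 0.7196 2.4932]
P' = Q + AᵀP(A−BK) = [10.9882 1.7196; 1.7196 3.4932]
tr(P') = 14.4814

-0.3784 -0.9730


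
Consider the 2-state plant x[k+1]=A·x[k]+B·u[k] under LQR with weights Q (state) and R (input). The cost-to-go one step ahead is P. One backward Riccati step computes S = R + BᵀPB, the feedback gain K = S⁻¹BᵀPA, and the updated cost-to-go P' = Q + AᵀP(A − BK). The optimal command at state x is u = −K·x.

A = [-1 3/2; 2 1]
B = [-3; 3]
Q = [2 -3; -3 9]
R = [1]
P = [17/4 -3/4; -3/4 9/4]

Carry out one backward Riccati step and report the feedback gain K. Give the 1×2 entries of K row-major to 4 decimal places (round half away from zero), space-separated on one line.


BᵀP = [-15.0000 9.0000]
S = R + BᵀPB = [1] + [72.0000] = [73.0000]
BᵀPA = [33.0000 -13.5000]
K = S⁻¹·BᵀPA = [0.4521 -0.1849]
A−BK = [0.3562 0.9452; 0.6438 1.5548]
AᵀP(A−BK) = [1.3322 2.7277; 2.7277 7.0659]
P' = Q + AᵀP(A−BK) = [3.3322 -0.2723; -0.2723 16.0659]
tr(P') = 19.3981

0.4521 -0.1849


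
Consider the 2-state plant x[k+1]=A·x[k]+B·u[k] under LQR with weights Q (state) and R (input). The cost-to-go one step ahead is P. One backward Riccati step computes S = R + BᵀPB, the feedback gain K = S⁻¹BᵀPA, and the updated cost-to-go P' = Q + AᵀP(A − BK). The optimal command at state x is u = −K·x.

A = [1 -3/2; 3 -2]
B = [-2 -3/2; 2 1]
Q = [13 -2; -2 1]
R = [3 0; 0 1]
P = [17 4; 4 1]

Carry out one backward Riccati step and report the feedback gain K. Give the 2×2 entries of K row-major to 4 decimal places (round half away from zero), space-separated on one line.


-0.3062 0.3698 -0.9344 1.0636

BᵀP = [-26.0000 -6.0000; -21.5000 -5.0000]
S = R + BᵀPB = [3 0; 0 1] + [40.0000 33.0000; 33.0000 27.2500] = [43.0000 33.0000; 33.0000 28.2500]
BᵀPA = [-44.0000 51.0000; -36.5000 42.2500]
K = S⁻¹·BᵀPA = [-0.3062 0.3698; -0.9344 1.0636]
A−BK = [-1.0139 0.8350; 4.5467 -3.8032]
AᵀP(A−BK) = [2.4235 -2.4076; -2.4076 2.4533]
P' = Q + AᵀP(A−BK) = [15.4235 -4.4076; -4.4076 3.4533]
tr(P') = 18.8767


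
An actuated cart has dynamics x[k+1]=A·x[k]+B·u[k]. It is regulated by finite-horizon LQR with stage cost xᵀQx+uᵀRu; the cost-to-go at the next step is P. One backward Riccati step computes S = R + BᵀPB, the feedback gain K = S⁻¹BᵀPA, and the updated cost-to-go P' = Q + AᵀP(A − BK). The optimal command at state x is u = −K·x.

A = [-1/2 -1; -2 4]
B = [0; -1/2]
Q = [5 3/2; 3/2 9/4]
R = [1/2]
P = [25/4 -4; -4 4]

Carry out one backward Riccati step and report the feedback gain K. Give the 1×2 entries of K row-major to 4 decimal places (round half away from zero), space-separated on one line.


2.0000 -6.6667

BᵀP = [2.0000 -2.0000]
S = R + BᵀPB = [1/2] + [1.0000] = [1.5000]
BᵀPA = [3.0000 -10.0000]
K = S⁻¹·BᵀPA = [2.0000 -6.6667]
A−BK = [-0.5000 -1.0000; -1.0000 0.6667]
AᵀP(A−BK) = [3.5625 -8.8750; -8.8750 35.5833]
P' = Q + AᵀP(A−BK) = [8.5625 -7.3750; -7.3750 37.8333]
tr(P') = 46.3958


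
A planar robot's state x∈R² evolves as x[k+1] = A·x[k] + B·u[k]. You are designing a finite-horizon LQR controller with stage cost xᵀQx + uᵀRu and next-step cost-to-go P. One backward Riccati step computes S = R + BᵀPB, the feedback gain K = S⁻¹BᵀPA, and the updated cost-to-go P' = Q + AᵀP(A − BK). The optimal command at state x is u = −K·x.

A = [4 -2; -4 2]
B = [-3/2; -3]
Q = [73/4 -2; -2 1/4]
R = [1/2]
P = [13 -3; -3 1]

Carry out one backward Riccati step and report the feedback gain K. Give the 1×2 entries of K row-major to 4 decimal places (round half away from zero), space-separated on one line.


BᵀP = [-10.5000 1.5000]
S = R + BᵀPB = [1/2] + [11.2500] = [11.7500]
BᵀPA = [-48.0000 24.0000]
K = S⁻¹·BᵀPA = [-4.0851 2.0426]
A−BK = [-2.1277 1.0638; -16.2553 8.1277]
AᵀP(A−BK) = [123.9149 -61.9574; -61.9574 30.9787]
P' = Q + AᵀP(A−BK) = [142.1649 -63.9574; -63.9574 31.2287]
tr(P') = 173.3936

-4.0851 2.0426


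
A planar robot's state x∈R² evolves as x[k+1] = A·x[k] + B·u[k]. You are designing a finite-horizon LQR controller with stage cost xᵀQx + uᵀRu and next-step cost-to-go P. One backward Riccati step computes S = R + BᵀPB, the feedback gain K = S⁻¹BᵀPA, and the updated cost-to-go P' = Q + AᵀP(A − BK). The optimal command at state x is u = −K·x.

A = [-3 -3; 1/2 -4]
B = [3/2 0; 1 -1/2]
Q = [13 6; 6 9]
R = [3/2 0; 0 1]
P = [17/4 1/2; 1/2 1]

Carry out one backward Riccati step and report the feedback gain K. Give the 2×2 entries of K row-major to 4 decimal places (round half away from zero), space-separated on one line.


-1.4981 -1.9846 -0.6486 0.8108

BᵀP = [6.8750 1.7500; -0.2500 -0.5000]
S = R + BᵀPB = [3/2 0; 0 1] + [12.0625 -0.8750; -0.8750 0.2500] = [13.5625 -0.8750; -0.8750 1.2500]
BᵀPA = [-19.7500 -27.6250; 0.5000 2.7500]
K = S⁻¹·BᵀPA = [-1.4981 -1.9846; -0.6486 0.8108]
A−BK = [-0.7529 -0.0232; 1.6737 -1.6100]
AᵀP(A−BK) = [7.7375 1.8996; 1.8996 9.1969]
P' = Q + AᵀP(A−BK) = [20.7375 7.8996; 7.8996 18.1969]
tr(P') = 38.9344


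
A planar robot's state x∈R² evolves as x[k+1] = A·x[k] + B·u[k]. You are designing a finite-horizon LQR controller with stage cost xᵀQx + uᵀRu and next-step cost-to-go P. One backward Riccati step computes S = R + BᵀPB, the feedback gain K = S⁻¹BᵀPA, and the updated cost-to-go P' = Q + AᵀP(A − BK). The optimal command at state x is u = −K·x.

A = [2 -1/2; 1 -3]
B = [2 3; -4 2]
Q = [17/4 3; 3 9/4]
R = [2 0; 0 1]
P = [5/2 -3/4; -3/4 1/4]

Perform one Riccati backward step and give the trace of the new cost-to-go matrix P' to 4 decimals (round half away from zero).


6.9675

BᵀP = [8.0000 -2.5000; 6.0000 -1.7500]
S = R + BᵀPB = [2 0; 0 1] + [26.0000 19.0000; 19.0000 14.5000] = [28.0000 19.0000; 19.0000 15.5000]
BᵀPA = [13.5000 3.5000; 10.2500 2.2500]
K = S⁻¹·BᵀPA = [0.1986 0.1575; 0.4178 -0.0479]
A−BK = [0.3493 -0.6712; 0.9589 -2.2740]
AᵀP(A−BK) = [0.2860 -0.0103; -0.0103 0.1815]
P' = Q + AᵀP(A−BK) = [4.5360 2.9897; 2.9897 2.4315]
tr(P') = 6.9675


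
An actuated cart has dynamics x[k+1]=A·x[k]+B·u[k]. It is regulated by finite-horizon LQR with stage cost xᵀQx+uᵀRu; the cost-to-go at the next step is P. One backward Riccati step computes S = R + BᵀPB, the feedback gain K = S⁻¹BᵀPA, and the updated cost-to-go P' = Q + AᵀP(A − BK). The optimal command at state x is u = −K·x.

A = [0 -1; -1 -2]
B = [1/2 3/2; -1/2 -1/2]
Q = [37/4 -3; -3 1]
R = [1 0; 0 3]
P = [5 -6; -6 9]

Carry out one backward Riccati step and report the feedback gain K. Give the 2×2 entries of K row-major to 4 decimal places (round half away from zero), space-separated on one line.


0.6190 0.9365 0.2381 0.2063

BᵀP = [5.5000 -7.5000; 10.5000 -13.5000]
S = R + BᵀPB = [1 0; 0 3] + [6.5000 12.0000; 12.0000 22.5000] = [7.5000 12.0000; 12.0000 25.5000]
BᵀPA = [7.5000 9.5000; 13.5000 16.5000]
K = S⁻¹·BᵀPA = [0.6190 0.9365; 0.2381 0.2063]
A−BK = [-0.6667 -1.7778; -0.5714 -1.4286]
AᵀP(A−BK) = [1.1429 2.1905; 2.1905 4.6984]
P' = Q + AᵀP(A−BK) = [10.3929 -0.8095; -0.8095 5.6984]
tr(P') = 16.0913


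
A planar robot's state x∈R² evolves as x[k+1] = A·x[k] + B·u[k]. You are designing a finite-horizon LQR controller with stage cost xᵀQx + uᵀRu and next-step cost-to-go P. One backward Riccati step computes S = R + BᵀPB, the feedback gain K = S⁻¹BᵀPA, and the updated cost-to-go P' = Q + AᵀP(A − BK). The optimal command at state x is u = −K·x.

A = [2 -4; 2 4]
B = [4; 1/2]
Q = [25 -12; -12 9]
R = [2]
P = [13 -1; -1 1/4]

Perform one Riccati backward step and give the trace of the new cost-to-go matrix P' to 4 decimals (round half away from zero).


40.8778

BᵀP = [51.5000 -3.8750]
S = R + BᵀPB = [2] + [204.0625] = [206.0625]
BᵀPA = [95.2500 -221.5000]
K = S⁻¹·BᵀPA = [0.4622 -1.0749]
A−BK = [0.1510 0.2997; 1.7689 4.5375]
AᵀP(A−BK) = [0.9718 0.3858; 0.3858 5.9060]
P' = Q + AᵀP(A−BK) = [25.9718 -11.6142; -11.6142 14.9060]
tr(P') = 40.8778


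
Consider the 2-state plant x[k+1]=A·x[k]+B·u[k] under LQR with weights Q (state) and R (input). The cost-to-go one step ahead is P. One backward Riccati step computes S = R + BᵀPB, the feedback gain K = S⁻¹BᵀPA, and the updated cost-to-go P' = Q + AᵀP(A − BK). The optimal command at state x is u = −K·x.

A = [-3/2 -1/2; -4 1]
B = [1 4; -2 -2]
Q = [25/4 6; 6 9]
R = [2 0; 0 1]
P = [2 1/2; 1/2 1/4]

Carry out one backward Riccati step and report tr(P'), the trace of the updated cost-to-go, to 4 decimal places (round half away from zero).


18.9073

BᵀP = [1.0000 0.0000; 7.0000 1.5000]
S = R + BᵀPB = [2 0; 0 1] + [1.0000 4.0000; 4.0000 25.0000] = [3.0000 4.0000; 4.0000 26.0000]
BᵀPA = [-1.5000 -0.5000; -16.5000 -2.0000]
K = S⁻¹·BᵀPA = [0.4355 -0.0806; -0.7016 -0.0645]
A−BK = [0.8710 -0.1613; -4.5323 0.7097]
AᵀP(A−BK) = [3.5766 -0.4355; -0.4355 0.0806]
P' = Q + AᵀP(A−BK) = [9.8266 5.5645; 5.5645 9.0806]
tr(P') = 18.9073


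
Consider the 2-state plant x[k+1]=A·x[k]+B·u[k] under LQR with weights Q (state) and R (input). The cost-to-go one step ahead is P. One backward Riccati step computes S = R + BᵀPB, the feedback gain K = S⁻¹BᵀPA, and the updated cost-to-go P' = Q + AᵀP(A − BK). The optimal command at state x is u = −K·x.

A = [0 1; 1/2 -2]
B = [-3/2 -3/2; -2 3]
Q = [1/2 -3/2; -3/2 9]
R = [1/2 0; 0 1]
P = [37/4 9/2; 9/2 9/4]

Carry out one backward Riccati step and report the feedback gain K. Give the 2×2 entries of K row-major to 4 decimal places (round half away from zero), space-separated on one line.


-0.0985 -0.0042 0.0355 -0.2385

BᵀP = [-22.8750 -11.2500; -0.3750 0.0000]
S = R + BᵀPB = [1/2 0; 0 1] + [56.8125 0.5625; 0.5625 0.5625] = [57.3125 0.5625; 0.5625 1.5625]
BᵀPA = [-5.6250 -0.3750; 0.0000 -0.3750]
K = S⁻¹·BᵀPA = [-0.0985 -0.0042; 0.0355 -0.2385]
A−BK = [-0.0946 0.6360; 0.1966 -1.2929]
AᵀP(A−BK) = [0.0085 -0.0236; -0.0236 0.1590]
P' = Q + AᵀP(A−BK) = [0.5085 -1.5236; -1.5236 9.1590]
tr(P') = 9.6675


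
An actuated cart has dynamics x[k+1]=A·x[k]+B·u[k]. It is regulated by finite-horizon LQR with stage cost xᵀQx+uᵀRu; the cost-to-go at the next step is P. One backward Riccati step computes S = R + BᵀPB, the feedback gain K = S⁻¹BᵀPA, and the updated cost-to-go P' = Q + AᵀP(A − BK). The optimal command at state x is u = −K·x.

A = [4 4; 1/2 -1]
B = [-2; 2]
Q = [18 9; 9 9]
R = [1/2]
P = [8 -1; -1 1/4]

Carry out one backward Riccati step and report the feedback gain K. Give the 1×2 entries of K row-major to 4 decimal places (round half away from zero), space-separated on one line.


BᵀP = [-18.0000 2.5000]
S = R + BᵀPB = [1/2] + [41.0000] = [41.5000]
BᵀPA = [-70.7500 -74.5000]
K = S⁻¹·BᵀPA = [-1.7048 -1.7952]
A−BK = [0.5904 0.4096; 3.9096 2.5904]
AᵀP(A−BK) = [3.4465 2.8660; 2.8660 2.5090]
P' = Q + AᵀP(A−BK) = [21.4465 11.8660; 11.8660 11.5090]
tr(P') = 32.9556

-1.7048 -1.7952


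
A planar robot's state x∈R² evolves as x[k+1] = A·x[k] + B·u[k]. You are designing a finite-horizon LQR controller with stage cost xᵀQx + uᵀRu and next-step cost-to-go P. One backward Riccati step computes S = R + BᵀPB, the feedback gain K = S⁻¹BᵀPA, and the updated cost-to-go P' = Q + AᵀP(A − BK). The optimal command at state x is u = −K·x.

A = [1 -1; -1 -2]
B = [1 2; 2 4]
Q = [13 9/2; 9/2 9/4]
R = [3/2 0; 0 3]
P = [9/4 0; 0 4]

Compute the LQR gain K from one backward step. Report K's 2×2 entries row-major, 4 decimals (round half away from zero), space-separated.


BᵀP = [2.2500 8.0000; 4.5000 16.0000]
S = R + BᵀPB = [3/2 0; 0 3] + [18.2500 36.5000; 36.5000 73.0000] = [19.7500 36.5000; 36.5000 76.0000]
BᵀPA = [-5.7500 -18.2500; -11.5000 -36.5000]
K = S⁻¹·BᵀPA = [-0.1022 -0.3244; -0.1022 -0.3244]
A−BK = [1.3067 -0.0267; -0.3867 -0.0533]
AᵀP(A−BK) = [4.4867 0.1533; 0.1533 0.4867]
P' = Q + AᵀP(A−BK) = [17.4867 4.6533; 4.6533 2.7367]
tr(P') = 20.2233

-0.1022 -0.3244 -0.1022 -0.3244


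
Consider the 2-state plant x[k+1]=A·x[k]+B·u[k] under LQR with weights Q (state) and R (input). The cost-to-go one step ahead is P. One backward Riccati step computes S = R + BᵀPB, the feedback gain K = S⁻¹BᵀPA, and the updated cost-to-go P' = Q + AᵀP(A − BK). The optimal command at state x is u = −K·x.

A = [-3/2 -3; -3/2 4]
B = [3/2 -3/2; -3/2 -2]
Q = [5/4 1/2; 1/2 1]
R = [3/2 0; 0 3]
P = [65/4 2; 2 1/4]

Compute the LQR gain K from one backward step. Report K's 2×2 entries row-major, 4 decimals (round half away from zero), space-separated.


-0.6563 -0.9992 0.4438 0.6438

BᵀP = [21.3750 2.6250; -28.3750 -3.5000]
S = R + BᵀPB = [3/2 0; 0 3] + [28.1250 -37.3125; -37.3125 49.5625] = [29.6250 -37.3125; -37.3125 52.5625]
BᵀPA = [-36.0000 -53.6250; 47.8125 71.1250]
K = S⁻¹·BᵀPA = [-0.6563 -0.9992; 0.4438 0.6438]
A−BK = [0.1501 -0.5354; -1.5969 3.7888]
AᵀP(A−BK) = [1.2817 1.8697; 1.8697 2.8740]
P' = Q + AᵀP(A−BK) = [2.5317 2.3697; 2.3697 3.8740]
tr(P') = 6.4058


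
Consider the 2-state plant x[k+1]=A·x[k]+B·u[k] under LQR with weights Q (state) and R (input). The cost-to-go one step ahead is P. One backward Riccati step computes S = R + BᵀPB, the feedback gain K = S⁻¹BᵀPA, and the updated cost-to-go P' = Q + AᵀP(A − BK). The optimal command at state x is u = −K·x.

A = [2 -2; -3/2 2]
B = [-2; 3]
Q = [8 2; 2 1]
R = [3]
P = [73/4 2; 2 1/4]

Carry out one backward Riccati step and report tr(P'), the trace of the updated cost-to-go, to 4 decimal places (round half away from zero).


15.7465

BᵀP = [-30.5000 -3.2500]
S = R + BᵀPB = [3] + [51.2500] = [54.2500]
BᵀPA = [-56.1250 54.5000]
K = S⁻¹·BᵀPA = [-1.0346 1.0046]
A−BK = [-0.0691 0.0092; 1.6037 -1.0138]
AᵀP(A−BK) = [3.4977 -3.3664; -3.3664 3.2488]
P' = Q + AᵀP(A−BK) = [11.4977 -1.3664; -1.3664 4.2488]
tr(P') = 15.7465


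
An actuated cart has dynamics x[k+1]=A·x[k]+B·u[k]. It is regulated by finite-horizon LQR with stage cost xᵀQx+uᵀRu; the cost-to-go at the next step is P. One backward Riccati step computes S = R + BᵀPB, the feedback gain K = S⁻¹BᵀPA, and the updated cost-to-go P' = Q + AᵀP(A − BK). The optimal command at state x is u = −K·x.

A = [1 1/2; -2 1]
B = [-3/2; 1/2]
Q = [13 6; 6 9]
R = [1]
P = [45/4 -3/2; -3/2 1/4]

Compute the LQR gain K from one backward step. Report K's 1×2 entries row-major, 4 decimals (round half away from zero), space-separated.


-0.7817 -0.2249

BᵀP = [-17.6250 2.3750]
S = R + BᵀPB = [1] + [27.6250] = [28.6250]
BᵀPA = [-22.3750 -6.4375]
K = S⁻¹·BᵀPA = [-0.7817 -0.2249]
A−BK = [-0.1725 0.1627; -1.6092 1.1124]
AᵀP(A−BK) = [0.7604 0.0931; 0.0931 0.1148]
P' = Q + AᵀP(A−BK) = [13.7604 6.0931; 6.0931 9.1148]
tr(P') = 22.8751


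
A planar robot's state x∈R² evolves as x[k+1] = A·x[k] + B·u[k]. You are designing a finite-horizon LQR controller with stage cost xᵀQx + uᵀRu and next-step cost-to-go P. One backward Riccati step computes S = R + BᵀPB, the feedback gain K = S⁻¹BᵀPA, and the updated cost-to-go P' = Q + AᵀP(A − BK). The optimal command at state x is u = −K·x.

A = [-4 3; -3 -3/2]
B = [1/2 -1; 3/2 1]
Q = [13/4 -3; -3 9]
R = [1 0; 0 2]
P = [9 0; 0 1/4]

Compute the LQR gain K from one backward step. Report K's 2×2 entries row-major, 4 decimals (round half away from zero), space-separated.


-2.6957 1.2609 2.1449 -1.9710

BᵀP = [4.5000 0.3750; -9.0000 0.2500]
S = R + BᵀPB = [1 0; 0 2] + [2.8125 -4.1250; -4.1250 9.2500] = [3.8125 -4.1250; -4.1250 11.2500]
BᵀPA = [-19.1250 12.9375; 35.2500 -27.3750]
K = S⁻¹·BᵀPA = [-2.6957 1.2609; 2.1449 -1.9710]
A−BK = [-0.5072 0.3986; -1.1014 -1.4203]
AᵀP(A−BK) = [19.0870 -13.2826; -13.2826 11.2935]
P' = Q + AᵀP(A−BK) = [22.3370 -16.2826; -16.2826 20.2935]
tr(P') = 42.6304


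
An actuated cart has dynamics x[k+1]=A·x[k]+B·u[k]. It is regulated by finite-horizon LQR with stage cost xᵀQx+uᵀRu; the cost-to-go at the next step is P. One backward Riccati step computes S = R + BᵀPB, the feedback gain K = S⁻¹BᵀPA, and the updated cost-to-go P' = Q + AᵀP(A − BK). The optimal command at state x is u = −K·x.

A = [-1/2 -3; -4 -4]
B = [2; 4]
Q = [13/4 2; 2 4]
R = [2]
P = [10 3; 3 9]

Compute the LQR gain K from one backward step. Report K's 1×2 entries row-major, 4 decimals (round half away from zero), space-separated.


BᵀP = [32.0000 42.0000]
S = R + BᵀPB = [2] + [232.0000] = [234.0000]
BᵀPA = [-184.0000 -264.0000]
K = S⁻¹·BᵀPA = [-0.7863 -1.1282]
A−BK = [1.0726 -0.7436; -0.8547 0.5128]
AᵀP(A−BK) = [13.8162 -6.5897; -6.5897 8.1538]
P' = Q + AᵀP(A−BK) = [17.0662 -4.5897; -4.5897 12.1538]
tr(P') = 29.2201

-0.7863 -1.1282


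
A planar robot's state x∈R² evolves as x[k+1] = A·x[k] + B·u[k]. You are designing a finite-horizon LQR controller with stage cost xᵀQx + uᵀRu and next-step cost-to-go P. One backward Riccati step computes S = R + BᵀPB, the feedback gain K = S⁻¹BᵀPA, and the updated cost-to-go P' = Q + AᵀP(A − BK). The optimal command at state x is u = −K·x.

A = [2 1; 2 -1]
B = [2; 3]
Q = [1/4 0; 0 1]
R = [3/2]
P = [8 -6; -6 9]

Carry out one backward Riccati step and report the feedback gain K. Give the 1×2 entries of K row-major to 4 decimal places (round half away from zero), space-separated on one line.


0.6118 -0.4000

BᵀP = [-2.0000 15.0000]
S = R + BᵀPB = [3/2] + [41.0000] = [42.5000]
BᵀPA = [26.0000 -17.0000]
K = S⁻¹·BᵀPA = [0.6118 -0.4000]
A−BK = [0.7765 1.8000; 0.1647 0.2000]
AᵀP(A−BK) = [4.0941 8.4000; 8.4000 22.2000]
P' = Q + AᵀP(A−BK) = [4.3441 8.4000; 8.4000 23.2000]
tr(P') = 27.5441


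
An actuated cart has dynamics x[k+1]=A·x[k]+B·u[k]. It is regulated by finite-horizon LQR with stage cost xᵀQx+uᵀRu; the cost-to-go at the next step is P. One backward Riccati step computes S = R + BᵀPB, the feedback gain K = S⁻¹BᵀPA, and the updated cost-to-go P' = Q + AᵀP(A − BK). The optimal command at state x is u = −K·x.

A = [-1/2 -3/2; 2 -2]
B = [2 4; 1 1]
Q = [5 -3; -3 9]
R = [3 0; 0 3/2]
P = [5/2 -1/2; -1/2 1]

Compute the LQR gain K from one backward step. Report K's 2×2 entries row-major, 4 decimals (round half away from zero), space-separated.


0.2527 -0.2853 -0.2935 -0.1848

BᵀP = [4.5000 0.0000; 9.5000 -1.0000]
S = R + BᵀPB = [3 0; 0 3/2] + [9.0000 18.0000; 18.0000 37.0000] = [12.0000 18.0000; 18.0000 38.5000]
BᵀPA = [-2.2500 -6.7500; -6.7500 -12.2500]
K = S⁻¹·BᵀPA = [0.2527 -0.2853; -0.2935 -0.1848]
A−BK = [0.1685 -0.1902; 2.0408 -1.5299]
AᵀP(A−BK) = [4.2126 -3.0143; -3.0143 2.4355]
P' = Q + AᵀP(A−BK) = [9.2126 -6.0143; -6.0143 11.4355]
tr(P') = 20.6481


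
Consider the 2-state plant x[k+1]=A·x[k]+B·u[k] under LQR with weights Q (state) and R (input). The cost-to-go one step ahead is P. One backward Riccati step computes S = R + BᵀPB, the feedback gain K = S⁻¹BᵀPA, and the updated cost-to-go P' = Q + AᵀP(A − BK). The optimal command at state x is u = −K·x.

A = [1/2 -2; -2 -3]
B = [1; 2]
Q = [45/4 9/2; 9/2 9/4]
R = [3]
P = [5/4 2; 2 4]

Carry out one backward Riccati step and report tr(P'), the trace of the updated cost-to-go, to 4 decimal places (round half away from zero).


22.0642

BᵀP = [5.2500 10.0000]
S = R + BᵀPB = [3] + [25.2500] = [28.2500]
BᵀPA = [-17.3750 -40.5000]
K = S⁻¹·BᵀPA = [-0.6150 -1.4336]
A−BK = [1.1150 -0.5664; -0.7699 -0.1327]
AᵀP(A−BK) = [1.6261 2.8407; 2.8407 6.9381]
P' = Q + AᵀP(A−BK) = [12.8761 7.3407; 7.3407 9.1881]
tr(P') = 22.0642


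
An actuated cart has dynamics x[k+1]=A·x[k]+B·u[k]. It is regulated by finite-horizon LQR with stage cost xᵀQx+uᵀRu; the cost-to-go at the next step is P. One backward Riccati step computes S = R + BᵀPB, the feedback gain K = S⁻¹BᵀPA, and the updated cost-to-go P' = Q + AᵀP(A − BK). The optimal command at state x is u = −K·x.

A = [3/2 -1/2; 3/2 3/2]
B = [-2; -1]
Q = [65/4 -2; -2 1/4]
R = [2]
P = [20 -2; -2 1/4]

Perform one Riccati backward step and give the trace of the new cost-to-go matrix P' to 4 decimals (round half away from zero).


BᵀP = [-38.0000 3.7500]
S = R + BᵀPB = [2] + [72.2500] = [74.2500]
BᵀPA = [-51.3750 24.6250]
K = S⁻¹·BᵀPA = [-0.6919 0.3316]
A−BK = [0.1162 0.1633; 0.8081 1.8316]
AᵀP(A−BK) = [1.0152 -0.3990; -0.3990 0.3956]
P' = Q + AᵀP(A−BK) = [17.2652 -2.3990; -2.3990 0.6456]
tr(P') = 17.9108

17.9108


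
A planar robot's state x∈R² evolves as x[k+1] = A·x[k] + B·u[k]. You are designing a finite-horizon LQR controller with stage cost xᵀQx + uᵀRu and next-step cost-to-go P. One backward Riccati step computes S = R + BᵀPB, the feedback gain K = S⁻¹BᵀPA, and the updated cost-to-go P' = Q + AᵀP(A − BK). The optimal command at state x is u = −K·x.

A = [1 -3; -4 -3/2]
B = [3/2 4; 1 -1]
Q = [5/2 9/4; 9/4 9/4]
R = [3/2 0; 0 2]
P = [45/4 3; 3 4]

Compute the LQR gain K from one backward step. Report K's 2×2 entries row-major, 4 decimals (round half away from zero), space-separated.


-2.1285 -1.3678 0.9946 -0.2524

BᵀP = [19.8750 8.5000; 42.0000 8.0000]
S = R + BᵀPB = [3/2 0; 0 2] + [38.3125 71.0000; 71.0000 160.0000] = [39.8125 71.0000; 71.0000 162.0000]
BᵀPA = [-14.1250 -72.3750; 10.0000 -138.0000]
K = S⁻¹·BᵀPA = [-2.1285 -1.3678; 0.9946 -0.2524]
A−BK = [0.2144 0.0612; -0.8769 -0.3846]
AᵀP(A−BK) = [11.2392 4.9532; 4.9532 3.4262]
P' = Q + AᵀP(A−BK) = [13.7392 7.2032; 7.2032 5.6762]
tr(P') = 19.4154


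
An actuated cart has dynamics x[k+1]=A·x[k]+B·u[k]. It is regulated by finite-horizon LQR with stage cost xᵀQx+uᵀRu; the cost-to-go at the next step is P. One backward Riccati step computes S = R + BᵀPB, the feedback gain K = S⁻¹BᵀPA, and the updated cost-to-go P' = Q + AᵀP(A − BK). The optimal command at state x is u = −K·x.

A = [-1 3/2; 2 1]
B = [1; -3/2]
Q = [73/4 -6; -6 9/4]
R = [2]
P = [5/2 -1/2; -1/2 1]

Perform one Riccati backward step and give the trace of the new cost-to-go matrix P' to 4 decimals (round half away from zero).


26.7519

BᵀP = [3.2500 -2.0000]
S = R + BᵀPB = [2] + [6.2500] = [8.2500]
BᵀPA = [-7.2500 2.8750]
K = S⁻¹·BᵀPA = [-0.8788 0.3485]
A−BK = [-0.1212 1.1515; 0.6818 1.5227]
AᵀP(A−BK) = [2.1288 -0.2235; -0.2235 4.1231]
P' = Q + AᵀP(A−BK) = [20.3788 -6.2235; -6.2235 6.3731]
tr(P') = 26.7519


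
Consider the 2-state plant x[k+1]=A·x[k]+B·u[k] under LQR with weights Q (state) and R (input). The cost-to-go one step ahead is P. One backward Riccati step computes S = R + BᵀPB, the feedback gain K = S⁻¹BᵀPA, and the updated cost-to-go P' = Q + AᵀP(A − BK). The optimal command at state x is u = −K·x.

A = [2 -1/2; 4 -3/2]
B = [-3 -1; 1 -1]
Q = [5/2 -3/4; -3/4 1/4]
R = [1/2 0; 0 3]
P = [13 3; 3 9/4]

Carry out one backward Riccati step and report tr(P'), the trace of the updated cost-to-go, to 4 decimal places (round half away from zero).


24.1598

BᵀP = [-36.0000 -6.7500; -16.0000 -5.2500]
S = R + BᵀPB = [1/2 0; 0 3] + [101.2500 42.7500; 42.7500 21.2500] = [101.7500 42.7500; 42.7500 24.2500]
BᵀPA = [-99.0000 28.1250; -53.0000 15.8750]
K = S⁻¹·BᵀPA = [-0.2110 0.0053; -1.8136 0.6453]
A−BK = [-0.4466 0.1612; 2.3973 -0.8599]
AᵀP(A−BK) = [18.9904 -6.7748; -6.7748 2.4194]
P' = Q + AᵀP(A−BK) = [21.4904 -7.5248; -7.5248 2.6694]
tr(P') = 24.1598


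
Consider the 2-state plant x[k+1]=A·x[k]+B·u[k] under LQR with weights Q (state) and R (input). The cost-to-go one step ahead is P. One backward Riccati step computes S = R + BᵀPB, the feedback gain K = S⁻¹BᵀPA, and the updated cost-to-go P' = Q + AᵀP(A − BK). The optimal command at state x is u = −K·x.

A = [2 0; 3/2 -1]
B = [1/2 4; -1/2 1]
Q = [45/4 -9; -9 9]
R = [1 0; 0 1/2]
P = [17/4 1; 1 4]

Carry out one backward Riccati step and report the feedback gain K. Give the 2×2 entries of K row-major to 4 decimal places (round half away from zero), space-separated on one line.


BᵀP = [1.6250 -1.5000; 18.0000 8.0000]
S = R + BᵀPB = [1 0; 0 1/2] + [1.5625 5.0000; 5.0000 80.0000] = [2.5625 5.0000; 5.0000 80.5000]
BᵀPA = [1.0000 1.5000; 48.0000 -8.0000]
K = S⁻¹·BᵀPA = [-0.8798 0.8867; 0.6509 -0.1545]
A−BK = [-0.1638 0.1745; 0.4092 -0.4022]
AᵀP(A−BK) = [1.6356 -1.4728; -1.4728 1.4342]
P' = Q + AᵀP(A−BK) = [12.8856 -10.4728; -10.4728 10.4342]
tr(P') = 23.3198

-0.8798 0.8867 0.6509 -0.1545


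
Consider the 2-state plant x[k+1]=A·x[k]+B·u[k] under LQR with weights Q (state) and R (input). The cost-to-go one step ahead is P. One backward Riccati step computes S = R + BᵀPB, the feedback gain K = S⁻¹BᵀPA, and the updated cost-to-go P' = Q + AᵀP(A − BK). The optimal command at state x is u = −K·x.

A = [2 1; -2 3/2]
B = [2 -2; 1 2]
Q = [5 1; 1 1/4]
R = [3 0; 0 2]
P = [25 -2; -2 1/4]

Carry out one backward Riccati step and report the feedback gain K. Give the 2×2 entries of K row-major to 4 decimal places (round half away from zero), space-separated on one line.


0.3325 0.2446 -0.6940 -0.1843

BᵀP = [48.0000 -3.7500; -54.0000 4.5000]
S = R + BᵀPB = [3 0; 0 2] + [92.2500 -103.5000; -103.5000 117.0000] = [95.2500 -103.5000; -103.5000 119.0000]
BᵀPA = [103.5000 42.3750; -117.0000 -47.2500]
K = S⁻¹·BᵀPA = [0.3325 0.2446; -0.6940 -0.1843]
A−BK = [-0.0530 0.1422; -0.9446 1.6241]
AᵀP(A−BK) = [1.3880 0.3687; 0.3687 0.4886]
P' = Q + AᵀP(A−BK) = [6.3880 1.3687; 1.3687 0.7386]
tr(P') = 7.1265
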